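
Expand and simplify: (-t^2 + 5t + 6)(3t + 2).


Distribute each term of the first polynomial:
  (-t^2)(3t + 2) = -3t^3 - 2t^2
  (5t)(3t + 2) = 15t^2 + 10t
  (6)(3t + 2) = 18t + 12
Sum: -3t^3 + 13t^2 + 28t + 12


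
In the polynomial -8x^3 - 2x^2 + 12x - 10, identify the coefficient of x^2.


Read off the coefficient of x^2: -2


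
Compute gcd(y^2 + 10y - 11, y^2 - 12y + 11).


Factor each:
  y^2 + 10y - 11 = (y - 1)(y + 11)
  y^2 - 12y + 11 = (y - 1)(y - 11)
Common monic factor: y - 1


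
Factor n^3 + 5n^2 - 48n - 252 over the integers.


Try integer roots (divisors of -252). n=-6: p(-6)=0.
Divide out (n + 6): quotient is n^2 - n - 42.
Factor the quadratic: (n - 7)(n + 6)
Result: (n + 6)(n - 7)(n + 6)


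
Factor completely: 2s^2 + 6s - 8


Roots satisfy r1 + r2 = -b/a = -3 and r1*r2 = c/a = -4.
So r1 = 1, r2 = -4.
2s^2 + 6s - 8 = 2(s - r1)(s - r2) = 2(s - 1)(s + 4)


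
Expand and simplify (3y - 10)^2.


Expand (3y - 10)^2 by repeated multiplication:
= 9y^2 - 60y + 100


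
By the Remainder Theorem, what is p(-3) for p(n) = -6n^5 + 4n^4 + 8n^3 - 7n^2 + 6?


By the Remainder Theorem, the remainder equals p(-3):
  -6*(-3)^5 = 1458
  4*(-3)^4 = 324
  8*(-3)^3 = -216
  -7*(-3)^2 = -63
  0*(-3)^1 = 0
  constant: 6
Sum: 1458 + 324 - 216 - 63 + 0 + 6 = 1509


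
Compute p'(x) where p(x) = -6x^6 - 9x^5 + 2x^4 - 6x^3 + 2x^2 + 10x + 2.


Apply the power rule term by term:
  d/dx(-6x^6) = -36x^5
  d/dx(-9x^5) = -45x^4
  d/dx(2x^4) = 8x^3
  d/dx(-6x^3) = -18x^2
  d/dx(2x^2) = 4x
  d/dx(10x) = 10
  d/dx(2) = 0
p'(x) = -36x^5 - 45x^4 + 8x^3 - 18x^2 + 4x + 10


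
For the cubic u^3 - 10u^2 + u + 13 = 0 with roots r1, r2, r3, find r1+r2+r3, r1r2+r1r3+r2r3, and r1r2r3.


Monic cubic u^3+bu^2+cu+d=0: sum=-b, pairwise sum=c, product=-d.
b=-10, c=1, d=13
r1+r2+r3 = 10
r1r2+r1r3+r2r3 = 1
r1r2r3 = -13


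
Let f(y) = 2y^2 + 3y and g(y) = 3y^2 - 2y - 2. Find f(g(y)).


Substitute g(y) into f:
f(g(y)) = 2*(3y^2 - 2y - 2)^2 + 3*(3y^2 - 2y - 2)
(3y^2 - 2y - 2)^2 = 9y^4 - 12y^3 - 8y^2 + 8y + 4
Expand and combine: 18y^4 - 24y^3 - 7y^2 + 10y + 2


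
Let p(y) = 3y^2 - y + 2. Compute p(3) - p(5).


p(3) = 26
p(5) = 72
p(3) - p(5) = 26 - 72 = -46


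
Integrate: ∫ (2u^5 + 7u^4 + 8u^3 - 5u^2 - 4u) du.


Reverse power rule on each term:
  ∫ 2u^5 du = (1/3)u^6
  ∫ 7u^4 du = (7/5)u^5
  ∫ 8u^3 du = 2u^4
  ∫ -5u^2 du = -(5/3)u^3
  ∫ -4u du = -2u^2
F(u) = (1/3)u^6 + (7/5)u^5 + 2u^4 - (5/3)u^3 - 2u^2 + C


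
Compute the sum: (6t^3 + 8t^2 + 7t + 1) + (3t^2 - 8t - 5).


Align terms by degree and add:
  6t^3 + 8t^2 + 7t + 1
+ 3t^2 - 8t - 5
= 6t^3 + 11t^2 - t - 4


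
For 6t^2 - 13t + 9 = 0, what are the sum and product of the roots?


For at^2+bt+c=0: sum = -b/a, product = c/a.
a=6, b=-13, c=9
Sum = -(-13)/6 = 13/6
Product = (9)/6 = 3/2


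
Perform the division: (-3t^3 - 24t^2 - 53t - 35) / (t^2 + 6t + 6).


(-3t^3 - 24t^2 - 53t - 35) / (t^2 + 6t + 6)
Step 1: -3t * (t^2 + 6t + 6) = -3t^3 - 18t^2 - 18t; subtract.
Step 2: -6 * (t^2 + 6t + 6) = -6t^2 - 36t - 36; subtract.
Quotient: -3t - 6, Remainder: t + 1


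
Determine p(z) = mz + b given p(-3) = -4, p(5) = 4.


p(z) = mz + b. Using p(-3)=-4, p(5)=4:
m = (-4 - 4)/(-3 - 5) = -8/-8 = 1
b = -4 - m*(-3) = -4 + 3 = -1
p(z) = z - 1


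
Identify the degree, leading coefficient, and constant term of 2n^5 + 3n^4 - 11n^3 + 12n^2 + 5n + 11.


Highest power of n is 5, with coefficient 2. Constant term is 11.
Degree = 5, leading coefficient = 2, constant term = 11


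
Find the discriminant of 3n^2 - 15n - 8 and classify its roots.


D = b^2 - 4ac = (-15)^2 - 4(3)(-8) = 225 + 96 = 321
Since D > 0: two distinct irrational roots


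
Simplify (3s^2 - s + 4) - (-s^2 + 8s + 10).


Distribute the minus sign:
  (3s^2 - s + 4)
- (-s^2 + 8s + 10)
Negate second polynomial: s^2 - 8s - 10
Add: 4s^2 - 9s - 6


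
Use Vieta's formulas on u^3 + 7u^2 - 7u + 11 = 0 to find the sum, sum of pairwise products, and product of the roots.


Monic cubic u^3+bu^2+cu+d=0: sum=-b, pairwise sum=c, product=-d.
b=7, c=-7, d=11
r1+r2+r3 = -7
r1r2+r1r3+r2r3 = -7
r1r2r3 = -11


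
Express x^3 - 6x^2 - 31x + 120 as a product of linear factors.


Try integer roots (divisors of 120). x=8: p(8)=0.
Divide out (x - 8): quotient is x^2 + 2x - 15.
Factor the quadratic: (x + 5)(x - 3)
Result: (x - 8)(x + 5)(x - 3)


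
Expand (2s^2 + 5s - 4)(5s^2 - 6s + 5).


Distribute each term of the first polynomial:
  (2s^2)(5s^2 - 6s + 5) = 10s^4 - 12s^3 + 10s^2
  (5s)(5s^2 - 6s + 5) = 25s^3 - 30s^2 + 25s
  (-4)(5s^2 - 6s + 5) = -20s^2 + 24s - 20
Sum: 10s^4 + 13s^3 - 40s^2 + 49s - 20


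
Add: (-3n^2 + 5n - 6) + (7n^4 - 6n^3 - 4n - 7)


Align terms by degree and add:
  -3n^2 + 5n - 6
+ 7n^4 - 6n^3 - 4n - 7
= 7n^4 - 6n^3 - 3n^2 + n - 13


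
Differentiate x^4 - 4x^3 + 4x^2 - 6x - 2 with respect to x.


Apply the power rule term by term:
  d/dx(x^4) = 4x^3
  d/dx(-4x^3) = -12x^2
  d/dx(4x^2) = 8x
  d/dx(-6x) = -6
  d/dx(-2) = 0
p'(x) = 4x^3 - 12x^2 + 8x - 6


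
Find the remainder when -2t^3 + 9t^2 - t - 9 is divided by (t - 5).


By the Remainder Theorem, the remainder equals p(5):
  -2*(5)^3 = -250
  9*(5)^2 = 225
  -1*(5)^1 = -5
  constant: -9
Sum: -250 + 225 - 5 - 9 = -39


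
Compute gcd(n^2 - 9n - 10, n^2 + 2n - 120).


Factor each:
  n^2 - 9n - 10 = (n - 10)(n + 1)
  n^2 + 2n - 120 = (n - 10)(n + 12)
Common monic factor: n - 10


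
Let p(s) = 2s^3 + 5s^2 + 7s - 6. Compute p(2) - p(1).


p(2) = 44
p(1) = 8
p(2) - p(1) = 44 - 8 = 36


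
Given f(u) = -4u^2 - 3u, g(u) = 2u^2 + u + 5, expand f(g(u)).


Substitute g(u) into f:
f(g(u)) = -4*(2u^2 + u + 5)^2 + (-3)*(2u^2 + u + 5)
(2u^2 + u + 5)^2 = 4u^4 + 4u^3 + 21u^2 + 10u + 25
Expand and combine: -16u^4 - 16u^3 - 90u^2 - 43u - 115


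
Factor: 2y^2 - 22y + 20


Roots satisfy r1 + r2 = -b/a = 11 and r1*r2 = c/a = 10.
So r1 = 1, r2 = 10.
2y^2 - 22y + 20 = 2(y - r1)(y - r2) = 2(y - 1)(y - 10)


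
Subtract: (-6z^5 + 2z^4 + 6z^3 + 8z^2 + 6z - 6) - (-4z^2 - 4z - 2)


Distribute the minus sign:
  (-6z^5 + 2z^4 + 6z^3 + 8z^2 + 6z - 6)
- (-4z^2 - 4z - 2)
Negate second polynomial: 4z^2 + 4z + 2
Add: -6z^5 + 2z^4 + 6z^3 + 12z^2 + 10z - 4


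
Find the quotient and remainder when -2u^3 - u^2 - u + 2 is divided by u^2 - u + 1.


(-2u^3 - u^2 - u + 2) / (u^2 - u + 1)
Step 1: -2u * (u^2 - u + 1) = -2u^3 + 2u^2 - 2u; subtract.
Step 2: -3 * (u^2 - u + 1) = -3u^2 + 3u - 3; subtract.
Quotient: -2u - 3, Remainder: -2u + 5


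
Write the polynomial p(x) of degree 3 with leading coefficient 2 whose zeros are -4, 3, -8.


p(x) = 2(x + 4)(x - 3)(x + 8)
Expand: 2x^3 + 18x^2 - 8x - 192


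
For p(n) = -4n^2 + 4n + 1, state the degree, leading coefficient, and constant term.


Highest power of n is 2, with coefficient -4. Constant term is 1.
Degree = 2, leading coefficient = -4, constant term = 1


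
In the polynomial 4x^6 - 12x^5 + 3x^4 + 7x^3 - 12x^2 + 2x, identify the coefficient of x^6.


Read off the coefficient of x^6: 4


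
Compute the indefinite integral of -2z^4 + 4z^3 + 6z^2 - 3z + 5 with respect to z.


Reverse power rule on each term:
  ∫ -2z^4 dz = -(2/5)z^5
  ∫ 4z^3 dz = z^4
  ∫ 6z^2 dz = 2z^3
  ∫ -3z dz = -(3/2)z^2
  ∫ 5 dz = 5z
F(z) = -(2/5)z^5 + z^4 + 2z^3 - (3/2)z^2 + 5z + C


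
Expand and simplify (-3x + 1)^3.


Expand (-3x + 1)^3 by repeated multiplication:
  (-3x + 1)^2 = 9x^2 - 6x + 1
= -27x^3 + 27x^2 - 9x + 1


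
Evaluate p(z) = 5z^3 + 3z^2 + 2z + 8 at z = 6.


Using direct substitution:
  5 * (6)^3 = 1080
  3 * (6)^2 = 108
  2 * (6)^1 = 12
  constant: 8
Sum = 1080 + 108 + 12 + 8 = 1208


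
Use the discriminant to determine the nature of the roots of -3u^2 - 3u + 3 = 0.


D = b^2 - 4ac = (-3)^2 - 4(-3)(3) = 9 + 36 = 45
Since D > 0: two distinct irrational roots


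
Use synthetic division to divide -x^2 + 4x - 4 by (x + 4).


Synthetic division with c = -4. Coefficients: -1, 4, -4
Bring down -1.
  -1 * -4 = 4; 4 + 4 = 8
  8 * -4 = -32; -32 - 4 = -36
Quotient: -x + 8, Remainder: -36


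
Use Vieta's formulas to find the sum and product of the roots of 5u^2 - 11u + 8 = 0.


For au^2+bu+c=0: sum = -b/a, product = c/a.
a=5, b=-11, c=8
Sum = -(-11)/5 = 11/5
Product = (8)/5 = 8/5


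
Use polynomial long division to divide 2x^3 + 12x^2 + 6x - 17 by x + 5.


(2x^3 + 12x^2 + 6x - 17) / (x + 5)
Step 1: 2x^2 * (x + 5) = 2x^3 + 10x^2; subtract.
Step 2: 2x * (x + 5) = 2x^2 + 10x; subtract.
Step 3: -4 * (x + 5) = -4x - 20; subtract.
Quotient: 2x^2 + 2x - 4, Remainder: 3


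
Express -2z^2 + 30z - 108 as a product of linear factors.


Roots satisfy r1 + r2 = -b/a = 15 and r1*r2 = c/a = 54.
So r1 = 6, r2 = 9.
-2z^2 + 30z - 108 = -2(z - r1)(z - r2) = -2(z - 6)(z - 9)


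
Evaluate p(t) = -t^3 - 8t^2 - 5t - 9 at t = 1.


Using direct substitution:
  -1 * (1)^3 = -1
  -8 * (1)^2 = -8
  -5 * (1)^1 = -5
  constant: -9
Sum = -1 - 8 - 5 - 9 = -23


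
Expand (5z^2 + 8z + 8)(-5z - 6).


Distribute each term of the first polynomial:
  (5z^2)(-5z - 6) = -25z^3 - 30z^2
  (8z)(-5z - 6) = -40z^2 - 48z
  (8)(-5z - 6) = -40z - 48
Sum: -25z^3 - 70z^2 - 88z - 48


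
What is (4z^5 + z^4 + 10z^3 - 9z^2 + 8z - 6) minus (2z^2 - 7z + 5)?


Distribute the minus sign:
  (4z^5 + z^4 + 10z^3 - 9z^2 + 8z - 6)
- (2z^2 - 7z + 5)
Negate second polynomial: -2z^2 + 7z - 5
Add: 4z^5 + z^4 + 10z^3 - 11z^2 + 15z - 11


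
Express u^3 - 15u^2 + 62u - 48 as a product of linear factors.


Try integer roots (divisors of -48). u=6: p(6)=0.
Divide out (u - 6): quotient is u^2 - 9u + 8.
Factor the quadratic: (u - 8)(u - 1)
Result: (u - 6)(u - 8)(u - 1)


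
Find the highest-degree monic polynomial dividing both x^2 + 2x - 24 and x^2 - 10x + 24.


Factor each:
  x^2 + 2x - 24 = (x - 4)(x + 6)
  x^2 - 10x + 24 = (x - 4)(x - 6)
Common monic factor: x - 4


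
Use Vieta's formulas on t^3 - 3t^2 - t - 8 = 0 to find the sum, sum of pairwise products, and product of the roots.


Monic cubic t^3+bt^2+ct+d=0: sum=-b, pairwise sum=c, product=-d.
b=-3, c=-1, d=-8
r1+r2+r3 = 3
r1r2+r1r3+r2r3 = -1
r1r2r3 = 8


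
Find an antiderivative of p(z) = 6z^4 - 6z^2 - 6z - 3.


Reverse power rule on each term:
  ∫ 6z^4 dz = (6/5)z^5
  ∫ -6z^2 dz = -2z^3
  ∫ -6z dz = -3z^2
  ∫ -3 dz = -3z
F(z) = (6/5)z^5 - 2z^3 - 3z^2 - 3z + C


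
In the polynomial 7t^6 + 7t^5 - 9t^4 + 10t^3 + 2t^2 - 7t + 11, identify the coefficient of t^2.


Read off the coefficient of t^2: 2


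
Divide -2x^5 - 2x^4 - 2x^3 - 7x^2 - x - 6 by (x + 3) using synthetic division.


Synthetic division with c = -3. Coefficients: -2, -2, -2, -7, -1, -6
Bring down -2.
  -2 * -3 = 6; 6 - 2 = 4
  4 * -3 = -12; -12 - 2 = -14
  -14 * -3 = 42; 42 - 7 = 35
  35 * -3 = -105; -105 - 1 = -106
  -106 * -3 = 318; 318 - 6 = 312
Quotient: -2x^4 + 4x^3 - 14x^2 + 35x - 106, Remainder: 312


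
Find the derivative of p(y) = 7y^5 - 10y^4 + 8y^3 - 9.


Apply the power rule term by term:
  d/dy(7y^5) = 35y^4
  d/dy(-10y^4) = -40y^3
  d/dy(8y^3) = 24y^2
  d/dy(-9) = 0
p'(y) = 35y^4 - 40y^3 + 24y^2


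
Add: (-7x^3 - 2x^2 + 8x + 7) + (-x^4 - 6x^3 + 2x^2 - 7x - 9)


Align terms by degree and add:
  -7x^3 - 2x^2 + 8x + 7
  -x^4 - 6x^3 + 2x^2 - 7x - 9
= -x^4 - 13x^3 + x - 2


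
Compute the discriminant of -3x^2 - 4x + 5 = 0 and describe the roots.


D = b^2 - 4ac = (-4)^2 - 4(-3)(5) = 16 + 60 = 76
Since D > 0: two distinct irrational roots


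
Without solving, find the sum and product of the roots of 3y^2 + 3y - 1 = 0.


For ay^2+by+c=0: sum = -b/a, product = c/a.
a=3, b=3, c=-1
Sum = -(3)/3 = -1
Product = (-1)/3 = -1/3


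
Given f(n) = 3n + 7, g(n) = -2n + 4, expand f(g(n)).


Substitute g(n) into f:
f(g(n)) = 3*(-2n + 4) + 7
Expand and combine: -6n + 19


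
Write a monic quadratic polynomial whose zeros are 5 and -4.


p(x) = (x - 5)(x + 4)
Expand: x^2 - x - 20


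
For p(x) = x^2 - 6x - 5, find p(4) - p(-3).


p(4) = -13
p(-3) = 22
p(4) - p(-3) = -13 - 22 = -35


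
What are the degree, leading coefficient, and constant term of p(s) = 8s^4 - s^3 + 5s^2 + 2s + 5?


Highest power of s is 4, with coefficient 8. Constant term is 5.
Degree = 4, leading coefficient = 8, constant term = 5


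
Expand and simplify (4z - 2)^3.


Expand (4z - 2)^3 by repeated multiplication:
  (4z - 2)^2 = 16z^2 - 16z + 4
= 64z^3 - 96z^2 + 48z - 8


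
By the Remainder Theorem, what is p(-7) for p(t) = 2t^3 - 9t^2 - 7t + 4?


By the Remainder Theorem, the remainder equals p(-7):
  2*(-7)^3 = -686
  -9*(-7)^2 = -441
  -7*(-7)^1 = 49
  constant: 4
Sum: -686 - 441 + 49 + 4 = -1074


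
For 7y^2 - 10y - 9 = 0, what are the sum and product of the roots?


For ay^2+by+c=0: sum = -b/a, product = c/a.
a=7, b=-10, c=-9
Sum = -(-10)/7 = 10/7
Product = (-9)/7 = -9/7


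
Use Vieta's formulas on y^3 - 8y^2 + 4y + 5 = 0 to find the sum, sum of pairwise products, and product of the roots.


Monic cubic y^3+by^2+cy+d=0: sum=-b, pairwise sum=c, product=-d.
b=-8, c=4, d=5
r1+r2+r3 = 8
r1r2+r1r3+r2r3 = 4
r1r2r3 = -5


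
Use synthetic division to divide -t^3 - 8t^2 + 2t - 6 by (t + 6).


Synthetic division with c = -6. Coefficients: -1, -8, 2, -6
Bring down -1.
  -1 * -6 = 6; 6 - 8 = -2
  -2 * -6 = 12; 12 + 2 = 14
  14 * -6 = -84; -84 - 6 = -90
Quotient: -t^2 - 2t + 14, Remainder: -90


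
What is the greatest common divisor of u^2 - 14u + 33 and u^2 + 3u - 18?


Factor each:
  u^2 - 14u + 33 = (u - 3)(u - 11)
  u^2 + 3u - 18 = (u - 3)(u + 6)
Common monic factor: u - 3


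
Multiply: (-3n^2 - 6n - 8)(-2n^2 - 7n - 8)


Distribute each term of the first polynomial:
  (-3n^2)(-2n^2 - 7n - 8) = 6n^4 + 21n^3 + 24n^2
  (-6n)(-2n^2 - 7n - 8) = 12n^3 + 42n^2 + 48n
  (-8)(-2n^2 - 7n - 8) = 16n^2 + 56n + 64
Sum: 6n^4 + 33n^3 + 82n^2 + 104n + 64


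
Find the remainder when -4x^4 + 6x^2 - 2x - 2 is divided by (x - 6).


By the Remainder Theorem, the remainder equals p(6):
  -4*(6)^4 = -5184
  0*(6)^3 = 0
  6*(6)^2 = 216
  -2*(6)^1 = -12
  constant: -2
Sum: -5184 + 0 + 216 - 12 - 2 = -4982


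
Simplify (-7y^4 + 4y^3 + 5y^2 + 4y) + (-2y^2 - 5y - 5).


Align terms by degree and add:
  -7y^4 + 4y^3 + 5y^2 + 4y
  -2y^2 - 5y - 5
= -7y^4 + 4y^3 + 3y^2 - y - 5


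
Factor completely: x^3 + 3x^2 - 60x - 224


Try integer roots (divisors of -224). x=8: p(8)=0.
Divide out (x - 8): quotient is x^2 + 11x + 28.
Factor the quadratic: (x + 4)(x + 7)
Result: (x - 8)(x + 4)(x + 7)


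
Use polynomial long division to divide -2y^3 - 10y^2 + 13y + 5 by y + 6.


(-2y^3 - 10y^2 + 13y + 5) / (y + 6)
Step 1: -2y^2 * (y + 6) = -2y^3 - 12y^2; subtract.
Step 2: 2y * (y + 6) = 2y^2 + 12y; subtract.
Step 3: 1 * (y + 6) = y + 6; subtract.
Quotient: -2y^2 + 2y + 1, Remainder: -1


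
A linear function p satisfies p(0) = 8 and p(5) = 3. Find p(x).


p(x) = mx + b. Using p(0)=8, p(5)=3:
m = (8 - 3)/(0 - 5) = 5/-5 = -1
b = 8 - m*(0) = 8 = 8
p(x) = -x + 8


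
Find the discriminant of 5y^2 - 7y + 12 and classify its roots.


D = b^2 - 4ac = (-7)^2 - 4(5)(12) = 49 - 240 = -191
Since D < 0: two complex conjugate roots (no real roots)


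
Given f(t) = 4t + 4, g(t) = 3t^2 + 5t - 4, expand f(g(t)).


Substitute g(t) into f:
f(g(t)) = 4*(3t^2 + 5t - 4) + 4
Expand and combine: 12t^2 + 20t - 12


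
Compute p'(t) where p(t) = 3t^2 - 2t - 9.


Apply the power rule term by term:
  d/dt(3t^2) = 6t
  d/dt(-2t) = -2
  d/dt(-9) = 0
p'(t) = 6t - 2


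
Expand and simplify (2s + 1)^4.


Expand (2s + 1)^4 by repeated multiplication:
  (2s + 1)^2 = 4s^2 + 4s + 1
  (2s + 1)^3 = 8s^3 + 12s^2 + 6s + 1
= 16s^4 + 32s^3 + 24s^2 + 8s + 1


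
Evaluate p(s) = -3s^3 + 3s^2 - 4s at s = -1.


Using direct substitution:
  -3 * (-1)^3 = 3
  3 * (-1)^2 = 3
  -4 * (-1)^1 = 4
  constant: 0
Sum = 3 + 3 + 4 + 0 = 10


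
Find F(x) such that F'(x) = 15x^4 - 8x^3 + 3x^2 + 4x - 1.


Reverse power rule on each term:
  ∫ 15x^4 dx = 3x^5
  ∫ -8x^3 dx = -2x^4
  ∫ 3x^2 dx = x^3
  ∫ 4x dx = 2x^2
  ∫ -1 dx = -x
F(x) = 3x^5 - 2x^4 + x^3 + 2x^2 - x + C


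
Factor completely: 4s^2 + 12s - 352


Roots satisfy r1 + r2 = -b/a = -3 and r1*r2 = c/a = -88.
So r1 = 8, r2 = -11.
4s^2 + 12s - 352 = 4(s - r1)(s - r2) = 4(s - 8)(s + 11)


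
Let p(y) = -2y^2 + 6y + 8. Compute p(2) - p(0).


p(2) = 12
p(0) = 8
p(2) - p(0) = 12 - 8 = 4


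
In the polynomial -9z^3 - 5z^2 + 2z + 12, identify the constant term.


Read off the constant term: 12


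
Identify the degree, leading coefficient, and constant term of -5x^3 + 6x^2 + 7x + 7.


Highest power of x is 3, with coefficient -5. Constant term is 7.
Degree = 3, leading coefficient = -5, constant term = 7


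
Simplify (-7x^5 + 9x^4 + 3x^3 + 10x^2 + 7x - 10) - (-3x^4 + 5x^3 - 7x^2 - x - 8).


Distribute the minus sign:
  (-7x^5 + 9x^4 + 3x^3 + 10x^2 + 7x - 10)
- (-3x^4 + 5x^3 - 7x^2 - x - 8)
Negate second polynomial: 3x^4 - 5x^3 + 7x^2 + x + 8
Add: -7x^5 + 12x^4 - 2x^3 + 17x^2 + 8x - 2


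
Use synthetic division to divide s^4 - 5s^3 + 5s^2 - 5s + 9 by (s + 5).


Synthetic division with c = -5. Coefficients: 1, -5, 5, -5, 9
Bring down 1.
  1 * -5 = -5; -5 - 5 = -10
  -10 * -5 = 50; 50 + 5 = 55
  55 * -5 = -275; -275 - 5 = -280
  -280 * -5 = 1400; 1400 + 9 = 1409
Quotient: s^3 - 10s^2 + 55s - 280, Remainder: 1409


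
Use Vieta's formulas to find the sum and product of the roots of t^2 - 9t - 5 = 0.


For at^2+bt+c=0: sum = -b/a, product = c/a.
a=1, b=-9, c=-5
Sum = -(-9)/1 = 9
Product = (-5)/1 = -5


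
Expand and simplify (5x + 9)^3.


Expand (5x + 9)^3 by repeated multiplication:
  (5x + 9)^2 = 25x^2 + 90x + 81
= 125x^3 + 675x^2 + 1215x + 729


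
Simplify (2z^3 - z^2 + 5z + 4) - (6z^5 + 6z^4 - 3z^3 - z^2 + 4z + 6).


Distribute the minus sign:
  (2z^3 - z^2 + 5z + 4)
- (6z^5 + 6z^4 - 3z^3 - z^2 + 4z + 6)
Negate second polynomial: -6z^5 - 6z^4 + 3z^3 + z^2 - 4z - 6
Add: -6z^5 - 6z^4 + 5z^3 + z - 2


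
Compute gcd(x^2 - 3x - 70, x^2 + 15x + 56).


Factor each:
  x^2 - 3x - 70 = (x + 7)(x - 10)
  x^2 + 15x + 56 = (x + 7)(x + 8)
Common monic factor: x + 7


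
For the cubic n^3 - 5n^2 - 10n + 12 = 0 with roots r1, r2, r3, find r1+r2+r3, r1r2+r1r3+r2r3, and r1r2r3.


Monic cubic n^3+bn^2+cn+d=0: sum=-b, pairwise sum=c, product=-d.
b=-5, c=-10, d=12
r1+r2+r3 = 5
r1r2+r1r3+r2r3 = -10
r1r2r3 = -12


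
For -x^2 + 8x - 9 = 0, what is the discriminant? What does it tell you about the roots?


D = b^2 - 4ac = (8)^2 - 4(-1)(-9) = 64 - 36 = 28
Since D > 0: two distinct irrational roots


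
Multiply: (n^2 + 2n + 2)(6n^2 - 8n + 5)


Distribute each term of the first polynomial:
  (n^2)(6n^2 - 8n + 5) = 6n^4 - 8n^3 + 5n^2
  (2n)(6n^2 - 8n + 5) = 12n^3 - 16n^2 + 10n
  (2)(6n^2 - 8n + 5) = 12n^2 - 16n + 10
Sum: 6n^4 + 4n^3 + n^2 - 6n + 10


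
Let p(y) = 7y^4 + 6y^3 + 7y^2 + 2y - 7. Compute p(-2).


Using direct substitution:
  7 * (-2)^4 = 112
  6 * (-2)^3 = -48
  7 * (-2)^2 = 28
  2 * (-2)^1 = -4
  constant: -7
Sum = 112 - 48 + 28 - 4 - 7 = 81


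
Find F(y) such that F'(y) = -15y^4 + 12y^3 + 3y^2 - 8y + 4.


Reverse power rule on each term:
  ∫ -15y^4 dy = -3y^5
  ∫ 12y^3 dy = 3y^4
  ∫ 3y^2 dy = y^3
  ∫ -8y dy = -4y^2
  ∫ 4 dy = 4y
F(y) = -3y^5 + 3y^4 + y^3 - 4y^2 + 4y + C


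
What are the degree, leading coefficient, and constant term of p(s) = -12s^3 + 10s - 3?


Highest power of s is 3, with coefficient -12. Constant term is -3.
Degree = 3, leading coefficient = -12, constant term = -3


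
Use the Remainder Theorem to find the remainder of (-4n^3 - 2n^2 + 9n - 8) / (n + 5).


By the Remainder Theorem, the remainder equals p(-5):
  -4*(-5)^3 = 500
  -2*(-5)^2 = -50
  9*(-5)^1 = -45
  constant: -8
Sum: 500 - 50 - 45 - 8 = 397


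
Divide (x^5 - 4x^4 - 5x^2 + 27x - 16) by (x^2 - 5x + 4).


(x^5 - 4x^4 - 5x^2 + 27x - 16) / (x^2 - 5x + 4)
Step 1: x^3 * (x^2 - 5x + 4) = x^5 - 5x^4 + 4x^3; subtract.
Step 2: x^2 * (x^2 - 5x + 4) = x^4 - 5x^3 + 4x^2; subtract.
Step 3: x * (x^2 - 5x + 4) = x^3 - 5x^2 + 4x; subtract.
Step 4: -4 * (x^2 - 5x + 4) = -4x^2 + 20x - 16; subtract.
Quotient: x^3 + x^2 + x - 4, Remainder: 3x


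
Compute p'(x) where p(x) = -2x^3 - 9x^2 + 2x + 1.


Apply the power rule term by term:
  d/dx(-2x^3) = -6x^2
  d/dx(-9x^2) = -18x
  d/dx(2x) = 2
  d/dx(1) = 0
p'(x) = -6x^2 - 18x + 2


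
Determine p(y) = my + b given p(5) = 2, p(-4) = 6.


p(y) = my + b. Using p(5)=2, p(-4)=6:
m = (2 - 6)/(5 + 4) = -4/9 = -4/9
b = 2 - m*(5) = 2 + 20/9 = 38/9
p(y) = -(4/9)y + (38/9)


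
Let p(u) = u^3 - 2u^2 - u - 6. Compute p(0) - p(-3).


p(0) = -6
p(-3) = -48
p(0) - p(-3) = -6 + 48 = 42


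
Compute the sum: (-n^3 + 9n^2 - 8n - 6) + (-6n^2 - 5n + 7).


Align terms by degree and add:
  -n^3 + 9n^2 - 8n - 6
  -6n^2 - 5n + 7
= -n^3 + 3n^2 - 13n + 1


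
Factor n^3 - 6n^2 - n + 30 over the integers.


Try integer roots (divisors of 30). n=-2: p(-2)=0.
Divide out (n + 2): quotient is n^2 - 8n + 15.
Factor the quadratic: (n - 3)(n - 5)
Result: (n + 2)(n - 3)(n - 5)


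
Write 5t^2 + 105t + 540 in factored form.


Roots satisfy r1 + r2 = -b/a = -21 and r1*r2 = c/a = 108.
So r1 = -12, r2 = -9.
5t^2 + 105t + 540 = 5(t - r1)(t - r2) = 5(t + 12)(t + 9)


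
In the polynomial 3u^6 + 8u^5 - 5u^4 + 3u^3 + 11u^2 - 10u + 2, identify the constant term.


Read off the constant term: 2


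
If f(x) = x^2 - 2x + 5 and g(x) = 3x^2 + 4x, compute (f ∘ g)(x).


Substitute g(x) into f:
f(g(x)) = 1*(3x^2 + 4x)^2 + (-2)*(3x^2 + 4x) + 5
(3x^2 + 4x)^2 = 9x^4 + 24x^3 + 16x^2
Expand and combine: 9x^4 + 24x^3 + 10x^2 - 8x + 5


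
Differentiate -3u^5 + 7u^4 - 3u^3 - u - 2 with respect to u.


Apply the power rule term by term:
  d/du(-3u^5) = -15u^4
  d/du(7u^4) = 28u^3
  d/du(-3u^3) = -9u^2
  d/du(-u) = -1
  d/du(-2) = 0
p'(u) = -15u^4 + 28u^3 - 9u^2 - 1


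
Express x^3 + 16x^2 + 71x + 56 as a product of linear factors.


Try integer roots (divisors of 56). x=-1: p(-1)=0.
Divide out (x + 1): quotient is x^2 + 15x + 56.
Factor the quadratic: (x + 7)(x + 8)
Result: (x + 1)(x + 7)(x + 8)


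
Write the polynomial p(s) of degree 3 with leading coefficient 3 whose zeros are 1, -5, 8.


p(s) = 3(s - 1)(s + 5)(s - 8)
Expand: 3s^3 - 12s^2 - 111s + 120


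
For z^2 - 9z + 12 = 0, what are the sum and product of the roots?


For az^2+bz+c=0: sum = -b/a, product = c/a.
a=1, b=-9, c=12
Sum = -(-9)/1 = 9
Product = (12)/1 = 12


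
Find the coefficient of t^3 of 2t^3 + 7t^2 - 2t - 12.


Read off the coefficient of t^3: 2


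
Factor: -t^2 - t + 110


Roots satisfy r1 + r2 = -b/a = -1 and r1*r2 = c/a = -110.
So r1 = -11, r2 = 10.
-t^2 - t + 110 = -(t - r1)(t - r2) = -(t + 11)(t - 10)


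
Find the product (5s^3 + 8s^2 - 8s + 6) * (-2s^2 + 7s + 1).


Distribute each term of the first polynomial:
  (5s^3)(-2s^2 + 7s + 1) = -10s^5 + 35s^4 + 5s^3
  (8s^2)(-2s^2 + 7s + 1) = -16s^4 + 56s^3 + 8s^2
  (-8s)(-2s^2 + 7s + 1) = 16s^3 - 56s^2 - 8s
  (6)(-2s^2 + 7s + 1) = -12s^2 + 42s + 6
Sum: -10s^5 + 19s^4 + 77s^3 - 60s^2 + 34s + 6


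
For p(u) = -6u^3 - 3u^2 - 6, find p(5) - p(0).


p(5) = -831
p(0) = -6
p(5) - p(0) = -831 + 6 = -825


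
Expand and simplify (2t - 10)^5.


Expand (2t - 10)^5 by repeated multiplication:
  (2t - 10)^2 = 4t^2 - 40t + 100
  (2t - 10)^3 = 8t^3 - 120t^2 + 600t - 1000
  (2t - 10)^4 = 16t^4 - 320t^3 + 2400t^2 - 8000t + 10000
= 32t^5 - 800t^4 + 8000t^3 - 40000t^2 + 100000t - 100000


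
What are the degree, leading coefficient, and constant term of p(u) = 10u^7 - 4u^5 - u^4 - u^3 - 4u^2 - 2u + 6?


Highest power of u is 7, with coefficient 10. Constant term is 6.
Degree = 7, leading coefficient = 10, constant term = 6


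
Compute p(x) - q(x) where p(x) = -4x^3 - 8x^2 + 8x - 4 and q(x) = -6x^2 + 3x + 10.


Distribute the minus sign:
  (-4x^3 - 8x^2 + 8x - 4)
- (-6x^2 + 3x + 10)
Negate second polynomial: 6x^2 - 3x - 10
Add: -4x^3 - 2x^2 + 5x - 14


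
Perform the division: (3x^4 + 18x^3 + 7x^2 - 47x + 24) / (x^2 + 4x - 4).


(3x^4 + 18x^3 + 7x^2 - 47x + 24) / (x^2 + 4x - 4)
Step 1: 3x^2 * (x^2 + 4x - 4) = 3x^4 + 12x^3 - 12x^2; subtract.
Step 2: 6x * (x^2 + 4x - 4) = 6x^3 + 24x^2 - 24x; subtract.
Step 3: -5 * (x^2 + 4x - 4) = -5x^2 - 20x + 20; subtract.
Quotient: 3x^2 + 6x - 5, Remainder: -3x + 4


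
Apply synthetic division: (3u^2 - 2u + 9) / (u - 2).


Synthetic division with c = 2. Coefficients: 3, -2, 9
Bring down 3.
  3 * 2 = 6; 6 - 2 = 4
  4 * 2 = 8; 8 + 9 = 17
Quotient: 3u + 4, Remainder: 17


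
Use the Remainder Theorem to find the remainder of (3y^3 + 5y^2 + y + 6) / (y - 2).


By the Remainder Theorem, the remainder equals p(2):
  3*(2)^3 = 24
  5*(2)^2 = 20
  1*(2)^1 = 2
  constant: 6
Sum: 24 + 20 + 2 + 6 = 52


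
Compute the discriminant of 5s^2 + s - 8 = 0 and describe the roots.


D = b^2 - 4ac = (1)^2 - 4(5)(-8) = 1 + 160 = 161
Since D > 0: two distinct irrational roots


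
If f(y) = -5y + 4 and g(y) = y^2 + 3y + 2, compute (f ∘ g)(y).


Substitute g(y) into f:
f(g(y)) = -5*(y^2 + 3y + 2) + 4
Expand and combine: -5y^2 - 15y - 6


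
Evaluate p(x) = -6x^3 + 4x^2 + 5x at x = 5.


Using direct substitution:
  -6 * (5)^3 = -750
  4 * (5)^2 = 100
  5 * (5)^1 = 25
  constant: 0
Sum = -750 + 100 + 25 + 0 = -625


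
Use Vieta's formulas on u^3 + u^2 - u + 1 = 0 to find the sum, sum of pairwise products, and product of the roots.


Monic cubic u^3+bu^2+cu+d=0: sum=-b, pairwise sum=c, product=-d.
b=1, c=-1, d=1
r1+r2+r3 = -1
r1r2+r1r3+r2r3 = -1
r1r2r3 = -1


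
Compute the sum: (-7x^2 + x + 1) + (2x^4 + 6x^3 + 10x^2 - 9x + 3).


Align terms by degree and add:
  -7x^2 + x + 1
+ 2x^4 + 6x^3 + 10x^2 - 9x + 3
= 2x^4 + 6x^3 + 3x^2 - 8x + 4


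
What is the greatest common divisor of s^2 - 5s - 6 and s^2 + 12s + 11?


Factor each:
  s^2 - 5s - 6 = (s + 1)(s - 6)
  s^2 + 12s + 11 = (s + 1)(s + 11)
Common monic factor: s + 1


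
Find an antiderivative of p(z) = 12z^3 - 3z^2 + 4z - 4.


Reverse power rule on each term:
  ∫ 12z^3 dz = 3z^4
  ∫ -3z^2 dz = -z^3
  ∫ 4z dz = 2z^2
  ∫ -4 dz = -4z
F(z) = 3z^4 - z^3 + 2z^2 - 4z + C


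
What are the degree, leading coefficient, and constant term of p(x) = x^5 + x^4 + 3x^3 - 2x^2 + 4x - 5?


Highest power of x is 5, with coefficient 1. Constant term is -5.
Degree = 5, leading coefficient = 1, constant term = -5


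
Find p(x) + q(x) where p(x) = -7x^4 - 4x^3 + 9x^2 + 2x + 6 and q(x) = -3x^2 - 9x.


Align terms by degree and add:
  -7x^4 - 4x^3 + 9x^2 + 2x + 6
  -3x^2 - 9x
= -7x^4 - 4x^3 + 6x^2 - 7x + 6


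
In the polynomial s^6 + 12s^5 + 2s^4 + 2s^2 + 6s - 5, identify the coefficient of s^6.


Read off the coefficient of s^6: 1


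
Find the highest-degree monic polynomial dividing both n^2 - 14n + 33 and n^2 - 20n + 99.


Factor each:
  n^2 - 14n + 33 = (n - 11)(n - 3)
  n^2 - 20n + 99 = (n - 11)(n - 9)
Common monic factor: n - 11


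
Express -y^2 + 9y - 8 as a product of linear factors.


Roots satisfy r1 + r2 = -b/a = 9 and r1*r2 = c/a = 8.
So r1 = 8, r2 = 1.
-y^2 + 9y - 8 = -(y - r1)(y - r2) = -(y - 8)(y - 1)


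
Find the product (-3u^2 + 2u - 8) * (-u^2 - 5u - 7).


Distribute each term of the first polynomial:
  (-3u^2)(-u^2 - 5u - 7) = 3u^4 + 15u^3 + 21u^2
  (2u)(-u^2 - 5u - 7) = -2u^3 - 10u^2 - 14u
  (-8)(-u^2 - 5u - 7) = 8u^2 + 40u + 56
Sum: 3u^4 + 13u^3 + 19u^2 + 26u + 56


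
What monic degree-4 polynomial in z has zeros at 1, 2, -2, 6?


p(z) = (z - 1)(z - 2)(z + 2)(z - 6)
Expand: z^4 - 7z^3 + 2z^2 + 28z - 24


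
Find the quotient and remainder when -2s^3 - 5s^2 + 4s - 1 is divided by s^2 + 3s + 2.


(-2s^3 - 5s^2 + 4s - 1) / (s^2 + 3s + 2)
Step 1: -2s * (s^2 + 3s + 2) = -2s^3 - 6s^2 - 4s; subtract.
Step 2: 1 * (s^2 + 3s + 2) = s^2 + 3s + 2; subtract.
Quotient: -2s + 1, Remainder: 5s - 3


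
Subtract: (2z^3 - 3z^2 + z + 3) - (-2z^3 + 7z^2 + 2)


Distribute the minus sign:
  (2z^3 - 3z^2 + z + 3)
- (-2z^3 + 7z^2 + 2)
Negate second polynomial: 2z^3 - 7z^2 - 2
Add: 4z^3 - 10z^2 + z + 1


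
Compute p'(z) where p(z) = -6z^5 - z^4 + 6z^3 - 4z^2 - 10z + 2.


Apply the power rule term by term:
  d/dz(-6z^5) = -30z^4
  d/dz(-z^4) = -4z^3
  d/dz(6z^3) = 18z^2
  d/dz(-4z^2) = -8z
  d/dz(-10z) = -10
  d/dz(2) = 0
p'(z) = -30z^4 - 4z^3 + 18z^2 - 8z - 10


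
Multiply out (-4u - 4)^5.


Expand (-4u - 4)^5 by repeated multiplication:
  (-4u - 4)^2 = 16u^2 + 32u + 16
  (-4u - 4)^3 = -64u^3 - 192u^2 - 192u - 64
  (-4u - 4)^4 = 256u^4 + 1024u^3 + 1536u^2 + 1024u + 256
= -1024u^5 - 5120u^4 - 10240u^3 - 10240u^2 - 5120u - 1024


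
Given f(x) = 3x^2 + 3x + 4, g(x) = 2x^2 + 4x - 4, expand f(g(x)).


Substitute g(x) into f:
f(g(x)) = 3*(2x^2 + 4x - 4)^2 + 3*(2x^2 + 4x - 4) + 4
(2x^2 + 4x - 4)^2 = 4x^4 + 16x^3 - 32x + 16
Expand and combine: 12x^4 + 48x^3 + 6x^2 - 84x + 40


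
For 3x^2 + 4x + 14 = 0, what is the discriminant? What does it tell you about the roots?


D = b^2 - 4ac = (4)^2 - 4(3)(14) = 16 - 168 = -152
Since D < 0: two complex conjugate roots (no real roots)


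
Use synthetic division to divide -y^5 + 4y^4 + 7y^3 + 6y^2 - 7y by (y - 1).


Synthetic division with c = 1. Coefficients: -1, 4, 7, 6, -7, 0
Bring down -1.
  -1 * 1 = -1; -1 + 4 = 3
  3 * 1 = 3; 3 + 7 = 10
  10 * 1 = 10; 10 + 6 = 16
  16 * 1 = 16; 16 - 7 = 9
  9 * 1 = 9; 9 + 0 = 9
Quotient: -y^4 + 3y^3 + 10y^2 + 16y + 9, Remainder: 9


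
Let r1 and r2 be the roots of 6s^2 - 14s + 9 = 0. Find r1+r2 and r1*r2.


For as^2+bs+c=0: sum = -b/a, product = c/a.
a=6, b=-14, c=9
Sum = -(-14)/6 = 7/3
Product = (9)/6 = 3/2


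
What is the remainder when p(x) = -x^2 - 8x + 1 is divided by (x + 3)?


By the Remainder Theorem, the remainder equals p(-3):
  -1*(-3)^2 = -9
  -8*(-3)^1 = 24
  constant: 1
Sum: -9 + 24 + 1 = 16


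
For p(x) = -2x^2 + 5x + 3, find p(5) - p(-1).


p(5) = -22
p(-1) = -4
p(5) - p(-1) = -22 + 4 = -18


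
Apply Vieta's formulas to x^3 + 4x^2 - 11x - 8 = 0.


Monic cubic x^3+bx^2+cx+d=0: sum=-b, pairwise sum=c, product=-d.
b=4, c=-11, d=-8
r1+r2+r3 = -4
r1r2+r1r3+r2r3 = -11
r1r2r3 = 8


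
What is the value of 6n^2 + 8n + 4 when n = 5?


Using direct substitution:
  6 * (5)^2 = 150
  8 * (5)^1 = 40
  constant: 4
Sum = 150 + 40 + 4 = 194


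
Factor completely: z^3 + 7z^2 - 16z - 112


Try integer roots (divisors of -112). z=-7: p(-7)=0.
Divide out (z + 7): quotient is z^2 - 16.
Factor the quadratic: (z + 4)(z - 4)
Result: (z + 7)(z + 4)(z - 4)


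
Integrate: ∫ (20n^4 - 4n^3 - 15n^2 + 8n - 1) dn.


Reverse power rule on each term:
  ∫ 20n^4 dn = 4n^5
  ∫ -4n^3 dn = -n^4
  ∫ -15n^2 dn = -5n^3
  ∫ 8n dn = 4n^2
  ∫ -1 dn = -n
F(n) = 4n^5 - n^4 - 5n^3 + 4n^2 - n + C


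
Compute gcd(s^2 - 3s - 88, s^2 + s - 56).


Factor each:
  s^2 - 3s - 88 = (s + 8)(s - 11)
  s^2 + s - 56 = (s + 8)(s - 7)
Common monic factor: s + 8


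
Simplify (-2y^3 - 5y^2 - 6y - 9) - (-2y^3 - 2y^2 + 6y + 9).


Distribute the minus sign:
  (-2y^3 - 5y^2 - 6y - 9)
- (-2y^3 - 2y^2 + 6y + 9)
Negate second polynomial: 2y^3 + 2y^2 - 6y - 9
Add: -3y^2 - 12y - 18


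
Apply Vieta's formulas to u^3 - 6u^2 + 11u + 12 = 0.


Monic cubic u^3+bu^2+cu+d=0: sum=-b, pairwise sum=c, product=-d.
b=-6, c=11, d=12
r1+r2+r3 = 6
r1r2+r1r3+r2r3 = 11
r1r2r3 = -12


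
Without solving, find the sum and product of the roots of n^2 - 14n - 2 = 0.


For an^2+bn+c=0: sum = -b/a, product = c/a.
a=1, b=-14, c=-2
Sum = -(-14)/1 = 14
Product = (-2)/1 = -2


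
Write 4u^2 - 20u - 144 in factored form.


Roots satisfy r1 + r2 = -b/a = 5 and r1*r2 = c/a = -36.
So r1 = -4, r2 = 9.
4u^2 - 20u - 144 = 4(u - r1)(u - r2) = 4(u + 4)(u - 9)


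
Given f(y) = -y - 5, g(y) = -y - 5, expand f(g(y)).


Substitute g(y) into f:
f(g(y)) = -1*(-y - 5) + (-5)
Expand and combine: y


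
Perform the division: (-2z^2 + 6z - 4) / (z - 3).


(-2z^2 + 6z - 4) / (z - 3)
Step 1: -2z * (z - 3) = -2z^2 + 6z; subtract.
Step 2: 0 * (z - 3) = 0; subtract.
Quotient: -2z, Remainder: -4


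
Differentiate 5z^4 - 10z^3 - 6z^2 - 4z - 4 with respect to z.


Apply the power rule term by term:
  d/dz(5z^4) = 20z^3
  d/dz(-10z^3) = -30z^2
  d/dz(-6z^2) = -12z
  d/dz(-4z) = -4
  d/dz(-4) = 0
p'(z) = 20z^3 - 30z^2 - 12z - 4


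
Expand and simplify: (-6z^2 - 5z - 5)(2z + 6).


Distribute each term of the first polynomial:
  (-6z^2)(2z + 6) = -12z^3 - 36z^2
  (-5z)(2z + 6) = -10z^2 - 30z
  (-5)(2z + 6) = -10z - 30
Sum: -12z^3 - 46z^2 - 40z - 30


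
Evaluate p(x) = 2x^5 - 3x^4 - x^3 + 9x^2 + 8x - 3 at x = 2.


Using direct substitution:
  2 * (2)^5 = 64
  -3 * (2)^4 = -48
  -1 * (2)^3 = -8
  9 * (2)^2 = 36
  8 * (2)^1 = 16
  constant: -3
Sum = 64 - 48 - 8 + 36 + 16 - 3 = 57


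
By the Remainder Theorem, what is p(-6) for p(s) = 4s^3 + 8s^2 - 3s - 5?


By the Remainder Theorem, the remainder equals p(-6):
  4*(-6)^3 = -864
  8*(-6)^2 = 288
  -3*(-6)^1 = 18
  constant: -5
Sum: -864 + 288 + 18 - 5 = -563


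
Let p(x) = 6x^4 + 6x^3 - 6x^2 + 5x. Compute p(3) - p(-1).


p(3) = 609
p(-1) = -11
p(3) - p(-1) = 609 + 11 = 620


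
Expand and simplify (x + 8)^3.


Expand (x + 8)^3 by repeated multiplication:
  (x + 8)^2 = x^2 + 16x + 64
= x^3 + 24x^2 + 192x + 512


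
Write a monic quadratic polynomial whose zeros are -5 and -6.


p(y) = (y + 5)(y + 6)
Expand: y^2 + 11y + 30


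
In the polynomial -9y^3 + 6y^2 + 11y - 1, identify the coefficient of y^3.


Read off the coefficient of y^3: -9


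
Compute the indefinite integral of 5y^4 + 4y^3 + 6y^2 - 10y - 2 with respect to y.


Reverse power rule on each term:
  ∫ 5y^4 dy = y^5
  ∫ 4y^3 dy = y^4
  ∫ 6y^2 dy = 2y^3
  ∫ -10y dy = -5y^2
  ∫ -2 dy = -2y
F(y) = y^5 + y^4 + 2y^3 - 5y^2 - 2y + C


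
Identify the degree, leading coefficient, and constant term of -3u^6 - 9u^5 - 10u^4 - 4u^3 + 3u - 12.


Highest power of u is 6, with coefficient -3. Constant term is -12.
Degree = 6, leading coefficient = -3, constant term = -12


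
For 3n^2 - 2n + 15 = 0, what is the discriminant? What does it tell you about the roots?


D = b^2 - 4ac = (-2)^2 - 4(3)(15) = 4 - 180 = -176
Since D < 0: two complex conjugate roots (no real roots)


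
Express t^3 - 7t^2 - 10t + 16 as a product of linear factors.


Try integer roots (divisors of 16). t=1: p(1)=0.
Divide out (t - 1): quotient is t^2 - 6t - 16.
Factor the quadratic: (t + 2)(t - 8)
Result: (t - 1)(t + 2)(t - 8)


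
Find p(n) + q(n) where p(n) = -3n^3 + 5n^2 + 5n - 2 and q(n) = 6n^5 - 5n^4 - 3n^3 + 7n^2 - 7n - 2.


Align terms by degree and add:
  -3n^3 + 5n^2 + 5n - 2
+ 6n^5 - 5n^4 - 3n^3 + 7n^2 - 7n - 2
= 6n^5 - 5n^4 - 6n^3 + 12n^2 - 2n - 4


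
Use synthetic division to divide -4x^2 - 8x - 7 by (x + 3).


Synthetic division with c = -3. Coefficients: -4, -8, -7
Bring down -4.
  -4 * -3 = 12; 12 - 8 = 4
  4 * -3 = -12; -12 - 7 = -19
Quotient: -4x + 4, Remainder: -19


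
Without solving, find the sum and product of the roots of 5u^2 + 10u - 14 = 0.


For au^2+bu+c=0: sum = -b/a, product = c/a.
a=5, b=10, c=-14
Sum = -(10)/5 = -2
Product = (-14)/5 = -14/5


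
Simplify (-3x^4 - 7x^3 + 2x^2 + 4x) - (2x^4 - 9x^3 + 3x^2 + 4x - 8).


Distribute the minus sign:
  (-3x^4 - 7x^3 + 2x^2 + 4x)
- (2x^4 - 9x^3 + 3x^2 + 4x - 8)
Negate second polynomial: -2x^4 + 9x^3 - 3x^2 - 4x + 8
Add: -5x^4 + 2x^3 - x^2 + 8


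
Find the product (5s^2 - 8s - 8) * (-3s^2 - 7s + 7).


Distribute each term of the first polynomial:
  (5s^2)(-3s^2 - 7s + 7) = -15s^4 - 35s^3 + 35s^2
  (-8s)(-3s^2 - 7s + 7) = 24s^3 + 56s^2 - 56s
  (-8)(-3s^2 - 7s + 7) = 24s^2 + 56s - 56
Sum: -15s^4 - 11s^3 + 115s^2 - 56


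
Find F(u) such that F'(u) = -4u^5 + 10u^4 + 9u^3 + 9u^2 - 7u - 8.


Reverse power rule on each term:
  ∫ -4u^5 du = -(2/3)u^6
  ∫ 10u^4 du = 2u^5
  ∫ 9u^3 du = (9/4)u^4
  ∫ 9u^2 du = 3u^3
  ∫ -7u du = -(7/2)u^2
  ∫ -8 du = -8u
F(u) = -(2/3)u^6 + 2u^5 + (9/4)u^4 + 3u^3 - (7/2)u^2 - 8u + C


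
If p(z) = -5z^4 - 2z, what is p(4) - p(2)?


p(4) = -1288
p(2) = -84
p(4) - p(2) = -1288 + 84 = -1204


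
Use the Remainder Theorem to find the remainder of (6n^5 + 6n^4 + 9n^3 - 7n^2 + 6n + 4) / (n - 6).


By the Remainder Theorem, the remainder equals p(6):
  6*(6)^5 = 46656
  6*(6)^4 = 7776
  9*(6)^3 = 1944
  -7*(6)^2 = -252
  6*(6)^1 = 36
  constant: 4
Sum: 46656 + 7776 + 1944 - 252 + 36 + 4 = 56164


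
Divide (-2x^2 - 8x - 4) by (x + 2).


(-2x^2 - 8x - 4) / (x + 2)
Step 1: -2x * (x + 2) = -2x^2 - 4x; subtract.
Step 2: -4 * (x + 2) = -4x - 8; subtract.
Quotient: -2x - 4, Remainder: 4


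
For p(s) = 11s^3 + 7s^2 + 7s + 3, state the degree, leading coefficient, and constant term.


Highest power of s is 3, with coefficient 11. Constant term is 3.
Degree = 3, leading coefficient = 11, constant term = 3


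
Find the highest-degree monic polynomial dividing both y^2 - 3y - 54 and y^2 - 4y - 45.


Factor each:
  y^2 - 3y - 54 = (y - 9)(y + 6)
  y^2 - 4y - 45 = (y - 9)(y + 5)
Common monic factor: y - 9


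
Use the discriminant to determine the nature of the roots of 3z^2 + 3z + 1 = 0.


D = b^2 - 4ac = (3)^2 - 4(3)(1) = 9 - 12 = -3
Since D < 0: two complex conjugate roots (no real roots)


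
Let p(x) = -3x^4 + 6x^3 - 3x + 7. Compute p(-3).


Using direct substitution:
  -3 * (-3)^4 = -243
  6 * (-3)^3 = -162
  0 * (-3)^2 = 0
  -3 * (-3)^1 = 9
  constant: 7
Sum = -243 - 162 + 0 + 9 + 7 = -389


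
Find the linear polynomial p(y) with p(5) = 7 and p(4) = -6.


p(y) = my + b. Using p(5)=7, p(4)=-6:
m = (7 + 6)/(5 - 4) = 13/1 = 13
b = 7 - m*(5) = 7 - 65 = -58
p(y) = 13y - 58


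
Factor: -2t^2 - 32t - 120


Roots satisfy r1 + r2 = -b/a = -16 and r1*r2 = c/a = 60.
So r1 = -10, r2 = -6.
-2t^2 - 32t - 120 = -2(t - r1)(t - r2) = -2(t + 10)(t + 6)


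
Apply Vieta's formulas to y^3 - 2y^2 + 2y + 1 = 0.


Monic cubic y^3+by^2+cy+d=0: sum=-b, pairwise sum=c, product=-d.
b=-2, c=2, d=1
r1+r2+r3 = 2
r1r2+r1r3+r2r3 = 2
r1r2r3 = -1


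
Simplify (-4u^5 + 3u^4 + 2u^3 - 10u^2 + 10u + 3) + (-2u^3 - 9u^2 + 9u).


Align terms by degree and add:
  -4u^5 + 3u^4 + 2u^3 - 10u^2 + 10u + 3
  -2u^3 - 9u^2 + 9u
= -4u^5 + 3u^4 - 19u^2 + 19u + 3


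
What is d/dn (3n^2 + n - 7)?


Apply the power rule term by term:
  d/dn(3n^2) = 6n
  d/dn(n) = 1
  d/dn(-7) = 0
p'(n) = 6n + 1


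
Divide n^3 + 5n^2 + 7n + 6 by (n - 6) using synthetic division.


Synthetic division with c = 6. Coefficients: 1, 5, 7, 6
Bring down 1.
  1 * 6 = 6; 6 + 5 = 11
  11 * 6 = 66; 66 + 7 = 73
  73 * 6 = 438; 438 + 6 = 444
Quotient: n^2 + 11n + 73, Remainder: 444


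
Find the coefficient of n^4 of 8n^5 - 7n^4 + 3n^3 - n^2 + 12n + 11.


Read off the coefficient of n^4: -7


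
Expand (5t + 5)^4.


Expand (5t + 5)^4 by repeated multiplication:
  (5t + 5)^2 = 25t^2 + 50t + 25
  (5t + 5)^3 = 125t^3 + 375t^2 + 375t + 125
= 625t^4 + 2500t^3 + 3750t^2 + 2500t + 625


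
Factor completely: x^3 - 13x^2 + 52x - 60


Try integer roots (divisors of -60). x=2: p(2)=0.
Divide out (x - 2): quotient is x^2 - 11x + 30.
Factor the quadratic: (x - 6)(x - 5)
Result: (x - 2)(x - 6)(x - 5)


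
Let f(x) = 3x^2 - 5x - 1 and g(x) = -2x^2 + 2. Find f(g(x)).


Substitute g(x) into f:
f(g(x)) = 3*(-2x^2 + 2)^2 + (-5)*(-2x^2 + 2) + (-1)
(-2x^2 + 2)^2 = 4x^4 - 8x^2 + 4
Expand and combine: 12x^4 - 14x^2 + 1


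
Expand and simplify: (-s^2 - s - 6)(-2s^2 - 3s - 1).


Distribute each term of the first polynomial:
  (-s^2)(-2s^2 - 3s - 1) = 2s^4 + 3s^3 + s^2
  (-s)(-2s^2 - 3s - 1) = 2s^3 + 3s^2 + s
  (-6)(-2s^2 - 3s - 1) = 12s^2 + 18s + 6
Sum: 2s^4 + 5s^3 + 16s^2 + 19s + 6
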